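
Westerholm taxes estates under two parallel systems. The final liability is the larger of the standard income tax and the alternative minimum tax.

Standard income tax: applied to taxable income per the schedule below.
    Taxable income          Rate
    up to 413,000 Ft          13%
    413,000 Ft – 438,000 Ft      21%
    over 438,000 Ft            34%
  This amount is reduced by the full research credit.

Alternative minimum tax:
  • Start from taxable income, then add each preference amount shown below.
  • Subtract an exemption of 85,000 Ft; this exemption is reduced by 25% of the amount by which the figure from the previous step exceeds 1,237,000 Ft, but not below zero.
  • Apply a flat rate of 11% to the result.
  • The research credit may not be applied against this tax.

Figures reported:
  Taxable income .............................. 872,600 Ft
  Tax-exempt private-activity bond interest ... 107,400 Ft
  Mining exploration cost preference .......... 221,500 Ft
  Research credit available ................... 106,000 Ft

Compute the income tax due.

122,815 Ft

Alternative minimum tax:
  Adjusted income: 872,600 Ft + 107,400 Ft + 221,500 Ft = 1,201,500 Ft
  Exemption: 1,201,500 Ft ≤ 1,237,000 Ft, so full 85,000 Ft applies
  Base: 1,201,500 Ft − 85,000 Ft = 1,116,500 Ft
  1,116,500 Ft × 11% = 122,815 Ft

Standard income tax:
  413,000 Ft × 13% = 53,690 Ft
  25,000 Ft × 21% = 5,250 Ft
  434,600 Ft × 34% = 147,764 Ft
  → 206,704 Ft
  Less research credit 106,000 Ft → 100,704 Ft

122,815 Ft > 100,704 Ft, so the alternative minimum tax is the binding amount.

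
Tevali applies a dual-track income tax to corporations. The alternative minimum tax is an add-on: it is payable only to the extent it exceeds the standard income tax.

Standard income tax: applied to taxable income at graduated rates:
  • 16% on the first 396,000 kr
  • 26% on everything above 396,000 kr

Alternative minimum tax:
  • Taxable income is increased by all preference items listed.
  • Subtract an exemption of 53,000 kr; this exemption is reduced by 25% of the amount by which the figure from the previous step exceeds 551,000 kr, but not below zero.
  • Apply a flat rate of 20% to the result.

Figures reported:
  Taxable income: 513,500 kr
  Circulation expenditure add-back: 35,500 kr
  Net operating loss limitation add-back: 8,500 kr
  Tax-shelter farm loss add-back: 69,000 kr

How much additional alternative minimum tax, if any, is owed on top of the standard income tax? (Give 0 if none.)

Alternative minimum tax:
  Adjusted income: 513,500 kr + 35,500 kr + 8,500 kr + 69,000 kr = 626,500 kr
  Exemption: 53,000 kr − 25% × (626,500 kr − 551,000 kr) = 53,000 kr − 18,875 kr = 34,125 kr
  Base: 626,500 kr − 34,125 kr = 592,375 kr
  592,375 kr × 20% = 118,475 kr

Standard income tax:
  396,000 kr × 16% = 63,360 kr
  117,500 kr × 26% = 30,550 kr
  → 93,910 kr

Excess of alternative minimum tax over standard income tax: 118,475 kr − 93,910 kr = 24,565 kr.

24,565 kr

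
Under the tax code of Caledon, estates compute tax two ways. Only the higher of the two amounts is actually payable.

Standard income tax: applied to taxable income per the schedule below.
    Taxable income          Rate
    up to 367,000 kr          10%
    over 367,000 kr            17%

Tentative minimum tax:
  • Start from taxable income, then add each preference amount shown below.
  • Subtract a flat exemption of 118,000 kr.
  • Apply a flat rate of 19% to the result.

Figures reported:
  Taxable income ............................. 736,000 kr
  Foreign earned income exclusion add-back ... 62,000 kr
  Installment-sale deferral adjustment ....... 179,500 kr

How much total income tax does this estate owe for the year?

Standard income tax:
  367,000 kr × 10% = 36,700 kr
  369,000 kr × 17% = 62,730 kr
  → 99,430 kr

Tentative minimum tax:
  Adjusted income: 736,000 kr + 62,000 kr + 179,500 kr = 977,500 kr
  Less exemption 118,000 kr → base 859,500 kr
  859,500 kr × 19% = 163,305 kr

163,305 kr > 99,430 kr, so the tentative minimum tax is the binding amount.

163,305 kr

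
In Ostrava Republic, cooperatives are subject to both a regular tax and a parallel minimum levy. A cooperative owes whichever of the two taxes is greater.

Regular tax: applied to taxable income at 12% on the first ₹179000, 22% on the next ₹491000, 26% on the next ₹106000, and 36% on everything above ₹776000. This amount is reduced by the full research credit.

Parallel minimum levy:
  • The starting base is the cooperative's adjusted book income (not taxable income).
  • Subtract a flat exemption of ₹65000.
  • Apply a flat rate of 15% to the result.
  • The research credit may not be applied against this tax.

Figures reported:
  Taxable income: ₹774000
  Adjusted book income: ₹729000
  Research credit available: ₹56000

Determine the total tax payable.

₹100540

Parallel minimum levy:
  Base (adjusted book income): ₹729000
  Less exemption ₹65000 → base ₹664000
  ₹664000 × 15% = ₹99600

Regular tax:
  ₹179000 × 12% = ₹21480
  ₹491000 × 22% = ₹108020
  ₹104000 × 26% = ₹27040
  → ₹156540
  Less research credit ₹56000 → ₹100540

₹100540 > ₹99600, so the regular tax governs.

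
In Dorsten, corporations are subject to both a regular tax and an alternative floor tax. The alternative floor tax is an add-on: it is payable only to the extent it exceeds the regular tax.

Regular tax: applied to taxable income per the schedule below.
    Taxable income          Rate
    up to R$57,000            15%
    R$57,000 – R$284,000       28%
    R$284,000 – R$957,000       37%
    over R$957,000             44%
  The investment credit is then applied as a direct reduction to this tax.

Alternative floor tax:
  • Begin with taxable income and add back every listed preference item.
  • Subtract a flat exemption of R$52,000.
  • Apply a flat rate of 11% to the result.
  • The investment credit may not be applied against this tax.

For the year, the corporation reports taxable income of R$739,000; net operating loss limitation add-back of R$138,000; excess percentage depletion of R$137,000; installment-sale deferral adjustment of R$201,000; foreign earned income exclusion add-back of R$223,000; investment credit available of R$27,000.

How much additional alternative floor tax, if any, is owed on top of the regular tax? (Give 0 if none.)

R$0

Regular tax:
  R$57,000 × 15% = R$8,550
  R$227,000 × 28% = R$63,560
  R$455,000 × 37% = R$168,350
  → R$240,460
  Less investment credit R$27,000 → R$213,460

Alternative floor tax:
  Adjusted income: R$739,000 + R$138,000 + R$137,000 + R$201,000 + R$223,000 = R$1,438,000
  Less exemption R$52,000 → base R$1,386,000
  R$1,386,000 × 11% = R$152,460

R$152,460 ≤ R$213,460, so no add-on is due.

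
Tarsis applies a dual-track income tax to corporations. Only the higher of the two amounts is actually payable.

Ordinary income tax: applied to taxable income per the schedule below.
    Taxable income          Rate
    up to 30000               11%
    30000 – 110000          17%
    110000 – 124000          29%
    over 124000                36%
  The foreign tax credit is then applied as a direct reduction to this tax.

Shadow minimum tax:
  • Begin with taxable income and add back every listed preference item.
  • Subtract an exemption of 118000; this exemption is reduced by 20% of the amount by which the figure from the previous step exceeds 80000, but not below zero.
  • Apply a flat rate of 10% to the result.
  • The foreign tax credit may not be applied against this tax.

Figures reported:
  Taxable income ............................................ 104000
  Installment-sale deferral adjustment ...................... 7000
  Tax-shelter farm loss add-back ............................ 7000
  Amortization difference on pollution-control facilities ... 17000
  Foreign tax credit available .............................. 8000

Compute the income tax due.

7880

Shadow minimum tax:
  Adjusted income: 104000 + 7000 + 7000 + 17000 = 135000
  Exemption: 118000 − 20% × (135000 − 80000) = 118000 − 11000 = 107000
  Base: 135000 − 107000 = 28000
  28000 × 10% = 2800

Ordinary income tax:
  30000 × 11% = 3300
  74000 × 17% = 12580
  → 15880
  Less foreign tax credit 8000 → 7880

7880 > 2800, so the ordinary income tax governs.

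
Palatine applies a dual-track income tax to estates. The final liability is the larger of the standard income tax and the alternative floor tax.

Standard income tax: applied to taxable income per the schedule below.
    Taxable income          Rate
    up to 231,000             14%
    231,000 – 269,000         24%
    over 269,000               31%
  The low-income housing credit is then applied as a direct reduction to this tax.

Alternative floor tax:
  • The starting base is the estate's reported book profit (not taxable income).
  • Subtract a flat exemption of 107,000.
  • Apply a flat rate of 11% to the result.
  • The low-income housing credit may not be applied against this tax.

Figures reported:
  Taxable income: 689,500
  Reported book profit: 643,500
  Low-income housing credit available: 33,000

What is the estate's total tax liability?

Alternative floor tax:
  Base (reported book profit): 643,500
  Less exemption 107,000 → base 536,500
  536,500 × 11% = 59,015

Standard income tax:
  231,000 × 14% = 32,340
  38,000 × 24% = 9,120
  420,500 × 31% = 130,355
  → 171,815
  Less low-income housing credit 33,000 → 138,815

138,815 > 59,015, so the standard income tax governs.

138,815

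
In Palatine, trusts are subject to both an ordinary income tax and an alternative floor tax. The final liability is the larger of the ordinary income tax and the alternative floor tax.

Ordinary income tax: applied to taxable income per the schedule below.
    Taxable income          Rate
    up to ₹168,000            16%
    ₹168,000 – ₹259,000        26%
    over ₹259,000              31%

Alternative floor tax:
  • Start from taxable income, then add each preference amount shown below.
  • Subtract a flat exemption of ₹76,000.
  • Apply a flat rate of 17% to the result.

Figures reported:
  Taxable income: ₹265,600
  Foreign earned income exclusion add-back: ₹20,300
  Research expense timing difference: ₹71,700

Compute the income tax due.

Ordinary income tax:
  ₹168,000 × 16% = ₹26,880
  ₹91,000 × 26% = ₹23,660
  ₹6,600 × 31% = ₹2,046
  → ₹52,586

Alternative floor tax:
  Adjusted income: ₹265,600 + ₹20,300 + ₹71,700 = ₹357,600
  Less exemption ₹76,000 → base ₹281,600
  ₹281,600 × 17% = ₹47,872

₹52,586 > ₹47,872, so the ordinary income tax governs.

₹52,586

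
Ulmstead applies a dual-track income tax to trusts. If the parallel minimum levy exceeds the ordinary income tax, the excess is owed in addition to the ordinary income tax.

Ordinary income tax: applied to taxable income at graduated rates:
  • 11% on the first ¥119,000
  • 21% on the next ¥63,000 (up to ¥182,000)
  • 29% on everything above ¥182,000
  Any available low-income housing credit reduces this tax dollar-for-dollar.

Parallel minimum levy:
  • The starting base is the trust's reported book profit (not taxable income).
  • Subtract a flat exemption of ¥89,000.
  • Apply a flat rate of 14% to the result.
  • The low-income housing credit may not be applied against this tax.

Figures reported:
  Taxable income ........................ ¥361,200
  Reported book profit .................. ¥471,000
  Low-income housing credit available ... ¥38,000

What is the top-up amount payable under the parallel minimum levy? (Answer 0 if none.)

Ordinary income tax:
  ¥119,000 × 11% = ¥13,090
  ¥63,000 × 21% = ¥13,230
  ¥179,200 × 29% = ¥51,968
  → ¥78,288
  Less low-income housing credit ¥38,000 → ¥40,288

Parallel minimum levy:
  Base (reported book profit): ¥471,000
  Less exemption ¥89,000 → base ¥382,000
  ¥382,000 × 14% = ¥53,480

Excess of parallel minimum levy over ordinary income tax: ¥53,480 − ¥40,288 = ¥13,192.

¥13,192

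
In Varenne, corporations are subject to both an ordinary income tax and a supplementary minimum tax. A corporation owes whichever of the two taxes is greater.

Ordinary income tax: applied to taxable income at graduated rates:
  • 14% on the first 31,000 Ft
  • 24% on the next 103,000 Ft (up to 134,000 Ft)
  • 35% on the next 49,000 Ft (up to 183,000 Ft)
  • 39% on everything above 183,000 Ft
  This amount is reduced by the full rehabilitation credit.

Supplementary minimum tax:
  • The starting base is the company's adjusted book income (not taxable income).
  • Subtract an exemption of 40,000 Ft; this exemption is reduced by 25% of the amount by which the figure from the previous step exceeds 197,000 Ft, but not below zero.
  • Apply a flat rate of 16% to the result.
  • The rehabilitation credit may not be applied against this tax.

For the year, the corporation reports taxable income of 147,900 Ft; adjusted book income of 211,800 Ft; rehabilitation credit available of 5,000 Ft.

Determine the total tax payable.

Supplementary minimum tax:
  Base (adjusted book income): 211,800 Ft
  Exemption: 40,000 Ft − 25% × (211,800 Ft − 197,000 Ft) = 40,000 Ft − 3,700 Ft = 36,300 Ft
  Base: 211,800 Ft − 36,300 Ft = 175,500 Ft
  175,500 Ft × 16% = 28,080 Ft

Ordinary income tax:
  31,000 Ft × 14% = 4,340 Ft
  103,000 Ft × 24% = 24,720 Ft
  13,900 Ft × 35% = 4,865 Ft
  → 33,925 Ft
  Less rehabilitation credit 5,000 Ft → 28,925 Ft

28,925 Ft > 28,080 Ft, so the ordinary income tax governs.

28,925 Ft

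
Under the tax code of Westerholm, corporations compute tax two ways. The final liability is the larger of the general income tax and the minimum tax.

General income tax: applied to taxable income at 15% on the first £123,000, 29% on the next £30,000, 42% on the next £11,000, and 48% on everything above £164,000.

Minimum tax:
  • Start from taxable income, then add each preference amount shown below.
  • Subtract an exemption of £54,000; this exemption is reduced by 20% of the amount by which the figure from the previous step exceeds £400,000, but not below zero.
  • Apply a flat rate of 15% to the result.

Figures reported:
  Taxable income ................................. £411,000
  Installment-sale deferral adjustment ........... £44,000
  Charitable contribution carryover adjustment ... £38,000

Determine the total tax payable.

£150,330

General income tax:
  £123,000 × 15% = £18,450
  £30,000 × 29% = £8,700
  £11,000 × 42% = £4,620
  £247,000 × 48% = £118,560
  → £150,330

Minimum tax:
  Adjusted income: £411,000 + £44,000 + £38,000 = £493,000
  Exemption: £54,000 − 20% × (£493,000 − £400,000) = £54,000 − £18,600 = £35,400
  Base: £493,000 − £35,400 = £457,600
  £457,600 × 15% = £68,640

£150,330 > £68,640, so the general income tax governs.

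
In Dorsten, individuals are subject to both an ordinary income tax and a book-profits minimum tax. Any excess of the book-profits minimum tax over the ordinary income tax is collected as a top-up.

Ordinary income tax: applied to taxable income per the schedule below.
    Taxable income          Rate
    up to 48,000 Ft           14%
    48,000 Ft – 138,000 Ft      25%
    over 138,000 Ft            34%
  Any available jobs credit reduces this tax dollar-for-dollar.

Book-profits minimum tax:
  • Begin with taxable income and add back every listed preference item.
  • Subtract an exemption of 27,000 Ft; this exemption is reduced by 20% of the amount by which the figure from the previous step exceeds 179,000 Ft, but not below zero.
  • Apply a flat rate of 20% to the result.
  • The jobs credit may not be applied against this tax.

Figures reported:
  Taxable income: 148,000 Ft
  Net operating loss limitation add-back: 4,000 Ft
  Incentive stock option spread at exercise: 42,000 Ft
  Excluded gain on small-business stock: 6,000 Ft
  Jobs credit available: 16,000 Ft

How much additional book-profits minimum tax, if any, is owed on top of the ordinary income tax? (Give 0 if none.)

18,820 Ft

Ordinary income tax:
  48,000 Ft × 14% = 6,720 Ft
  90,000 Ft × 25% = 22,500 Ft
  10,000 Ft × 34% = 3,400 Ft
  → 32,620 Ft
  Less jobs credit 16,000 Ft → 16,620 Ft

Book-profits minimum tax:
  Adjusted income: 148,000 Ft + 4,000 Ft + 42,000 Ft + 6,000 Ft = 200,000 Ft
  Exemption: 27,000 Ft − 20% × (200,000 Ft − 179,000 Ft) = 27,000 Ft − 4,200 Ft = 22,800 Ft
  Base: 200,000 Ft − 22,800 Ft = 177,200 Ft
  177,200 Ft × 20% = 35,440 Ft

Excess of book-profits minimum tax over ordinary income tax: 35,440 Ft − 16,620 Ft = 18,820 Ft.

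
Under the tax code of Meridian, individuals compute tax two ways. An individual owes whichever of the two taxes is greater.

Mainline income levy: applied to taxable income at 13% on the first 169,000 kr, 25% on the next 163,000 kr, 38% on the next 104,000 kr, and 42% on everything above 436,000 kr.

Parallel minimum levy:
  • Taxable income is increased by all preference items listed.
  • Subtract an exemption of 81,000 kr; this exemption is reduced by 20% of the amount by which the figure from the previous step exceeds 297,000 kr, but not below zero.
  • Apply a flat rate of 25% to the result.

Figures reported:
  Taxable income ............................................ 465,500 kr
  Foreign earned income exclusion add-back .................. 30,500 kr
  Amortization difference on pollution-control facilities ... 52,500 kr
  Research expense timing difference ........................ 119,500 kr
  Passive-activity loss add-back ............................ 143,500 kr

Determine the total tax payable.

Parallel minimum levy:
  Adjusted income: 465,500 kr + 30,500 kr + 52,500 kr + 119,500 kr + 143,500 kr = 811,500 kr
  Exemption: 20% × (811,500 kr − 297,000 kr) = 102,900 kr ≥ 81,000 kr, so the exemption is fully phased out
  Base: 811,500 kr − 0 kr = 811,500 kr
  811,500 kr × 25% = 202,875 kr

Mainline income levy:
  169,000 kr × 13% = 21,970 kr
  163,000 kr × 25% = 40,750 kr
  104,000 kr × 38% = 39,520 kr
  29,500 kr × 42% = 12,390 kr
  → 114,630 kr

202,875 kr > 114,630 kr, so the parallel minimum levy is the binding amount.

202,875 kr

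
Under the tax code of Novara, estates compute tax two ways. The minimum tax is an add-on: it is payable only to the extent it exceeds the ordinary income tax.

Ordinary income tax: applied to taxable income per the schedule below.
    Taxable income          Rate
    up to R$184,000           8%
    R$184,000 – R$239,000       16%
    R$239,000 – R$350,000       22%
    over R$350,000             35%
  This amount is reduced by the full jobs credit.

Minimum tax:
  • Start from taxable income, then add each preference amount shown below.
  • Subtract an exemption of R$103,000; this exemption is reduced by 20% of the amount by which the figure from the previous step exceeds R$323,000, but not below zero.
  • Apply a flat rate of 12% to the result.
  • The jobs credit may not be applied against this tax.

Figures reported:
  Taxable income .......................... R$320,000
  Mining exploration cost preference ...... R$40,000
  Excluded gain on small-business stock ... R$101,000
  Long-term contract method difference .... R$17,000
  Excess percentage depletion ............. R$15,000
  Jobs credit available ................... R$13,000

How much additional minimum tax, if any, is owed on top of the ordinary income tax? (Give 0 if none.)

R$22,540

Minimum tax:
  Adjusted income: R$320,000 + R$40,000 + R$101,000 + R$17,000 + R$15,000 = R$493,000
  Exemption: R$103,000 − 20% × (R$493,000 − R$323,000) = R$103,000 − R$34,000 = R$69,000
  Base: R$493,000 − R$69,000 = R$424,000
  R$424,000 × 12% = R$50,880

Ordinary income tax:
  R$184,000 × 8% = R$14,720
  R$55,000 × 16% = R$8,800
  R$81,000 × 22% = R$17,820
  → R$41,340
  Less jobs credit R$13,000 → R$28,340

Excess of minimum tax over ordinary income tax: R$50,880 − R$28,340 = R$22,540.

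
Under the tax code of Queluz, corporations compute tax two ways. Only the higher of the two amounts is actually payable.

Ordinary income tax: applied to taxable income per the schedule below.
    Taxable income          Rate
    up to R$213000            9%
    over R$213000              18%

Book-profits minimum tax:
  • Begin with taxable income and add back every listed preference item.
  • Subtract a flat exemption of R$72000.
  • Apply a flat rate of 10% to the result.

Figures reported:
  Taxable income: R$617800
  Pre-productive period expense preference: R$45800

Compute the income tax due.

Ordinary income tax:
  R$213000 × 9% = R$19170
  R$404800 × 18% = R$72864
  → R$92034

Book-profits minimum tax:
  Adjusted income: R$617800 + R$45800 = R$663600
  Less exemption R$72000 → base R$591600
  R$591600 × 10% = R$59160

R$92034 > R$59160, so the ordinary income tax governs.

R$92034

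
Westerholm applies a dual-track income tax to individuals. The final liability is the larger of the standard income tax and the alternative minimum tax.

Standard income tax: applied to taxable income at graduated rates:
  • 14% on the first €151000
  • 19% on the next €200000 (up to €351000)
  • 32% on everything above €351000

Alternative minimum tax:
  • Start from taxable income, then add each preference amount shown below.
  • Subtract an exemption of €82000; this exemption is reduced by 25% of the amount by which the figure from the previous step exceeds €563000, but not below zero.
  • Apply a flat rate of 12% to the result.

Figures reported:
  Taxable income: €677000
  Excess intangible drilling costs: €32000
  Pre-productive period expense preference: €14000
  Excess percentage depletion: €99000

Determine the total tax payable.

Alternative minimum tax:
  Adjusted income: €677000 + €32000 + €14000 + €99000 = €822000
  Exemption: €82000 − 25% × (€822000 − €563000) = €82000 − €64750 = €17250
  Base: €822000 − €17250 = €804750
  €804750 × 12% = €96570

Standard income tax:
  €151000 × 14% = €21140
  €200000 × 19% = €38000
  €326000 × 32% = €104320
  → €163460

€163460 > €96570, so the standard income tax governs.

€163460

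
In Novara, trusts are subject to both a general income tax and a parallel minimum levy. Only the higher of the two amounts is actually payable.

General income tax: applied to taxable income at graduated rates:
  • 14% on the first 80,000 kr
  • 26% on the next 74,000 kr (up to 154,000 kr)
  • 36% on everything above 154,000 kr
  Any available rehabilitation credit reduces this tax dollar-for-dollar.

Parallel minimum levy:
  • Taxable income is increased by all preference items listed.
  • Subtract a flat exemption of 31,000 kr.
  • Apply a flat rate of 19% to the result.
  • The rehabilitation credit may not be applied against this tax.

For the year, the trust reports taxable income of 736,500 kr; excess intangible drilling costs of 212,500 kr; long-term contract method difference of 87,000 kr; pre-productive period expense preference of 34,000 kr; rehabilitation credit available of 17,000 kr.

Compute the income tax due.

Parallel minimum levy:
  Adjusted income: 736,500 kr + 212,500 kr + 87,000 kr + 34,000 kr = 1,070,000 kr
  Less exemption 31,000 kr → base 1,039,000 kr
  1,039,000 kr × 19% = 197,410 kr

General income tax:
  80,000 kr × 14% = 11,200 kr
  74,000 kr × 26% = 19,240 kr
  582,500 kr × 36% = 209,700 kr
  → 240,140 kr
  Less rehabilitation credit 17,000 kr → 223,140 kr

223,140 kr > 197,410 kr, so the general income tax governs.

223,140 kr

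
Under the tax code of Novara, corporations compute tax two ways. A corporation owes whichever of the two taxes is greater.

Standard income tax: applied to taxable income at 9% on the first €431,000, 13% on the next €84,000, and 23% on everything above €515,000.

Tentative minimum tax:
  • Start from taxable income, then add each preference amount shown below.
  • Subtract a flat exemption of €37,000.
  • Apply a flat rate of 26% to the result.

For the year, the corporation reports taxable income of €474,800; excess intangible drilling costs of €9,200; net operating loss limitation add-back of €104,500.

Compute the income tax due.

Tentative minimum tax:
  Adjusted income: €474,800 + €9,200 + €104,500 = €588,500
  Less exemption €37,000 → base €551,500
  €551,500 × 26% = €143,390

Standard income tax:
  €431,000 × 9% = €38,790
  €43,800 × 13% = €5,694
  → €44,484

€143,390 > €44,484, so the tentative minimum tax is the binding amount.

€143,390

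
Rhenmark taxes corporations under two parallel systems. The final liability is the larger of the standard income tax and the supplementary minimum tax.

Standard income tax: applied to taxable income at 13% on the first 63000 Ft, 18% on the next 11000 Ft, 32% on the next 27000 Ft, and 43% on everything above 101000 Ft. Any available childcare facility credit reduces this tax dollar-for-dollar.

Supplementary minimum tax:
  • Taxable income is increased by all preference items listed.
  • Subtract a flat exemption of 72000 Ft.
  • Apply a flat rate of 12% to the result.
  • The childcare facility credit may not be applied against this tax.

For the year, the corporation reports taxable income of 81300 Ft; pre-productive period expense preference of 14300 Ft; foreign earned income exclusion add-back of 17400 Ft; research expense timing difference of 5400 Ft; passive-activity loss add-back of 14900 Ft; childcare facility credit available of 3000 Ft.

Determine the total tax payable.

Standard income tax:
  63000 Ft × 13% = 8190 Ft
  11000 Ft × 18% = 1980 Ft
  7300 Ft × 32% = 2336 Ft
  → 12506 Ft
  Less childcare facility credit 3000 Ft → 9506 Ft

Supplementary minimum tax:
  Adjusted income: 81300 Ft + 14300 Ft + 17400 Ft + 5400 Ft + 14900 Ft = 133300 Ft
  Less exemption 72000 Ft → base 61300 Ft
  61300 Ft × 12% = 7356 Ft

9506 Ft > 7356 Ft, so the standard income tax governs.

9506 Ft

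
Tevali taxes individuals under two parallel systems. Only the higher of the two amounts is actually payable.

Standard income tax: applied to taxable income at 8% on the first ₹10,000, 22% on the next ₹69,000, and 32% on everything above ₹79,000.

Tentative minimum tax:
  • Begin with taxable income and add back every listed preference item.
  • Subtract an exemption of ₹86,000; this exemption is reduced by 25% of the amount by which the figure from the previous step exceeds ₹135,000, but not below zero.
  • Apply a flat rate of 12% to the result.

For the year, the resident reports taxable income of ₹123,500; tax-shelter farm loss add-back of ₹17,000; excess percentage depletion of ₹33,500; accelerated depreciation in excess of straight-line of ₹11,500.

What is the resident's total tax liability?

Tentative minimum tax:
  Adjusted income: ₹123,500 + ₹17,000 + ₹33,500 + ₹11,500 = ₹185,500
  Exemption: ₹86,000 − 25% × (₹185,500 − ₹135,000) = ₹86,000 − ₹12,625 = ₹73,375
  Base: ₹185,500 − ₹73,375 = ₹112,125
  ₹112,125 × 12% = ₹13,455

Standard income tax:
  ₹10,000 × 8% = ₹800
  ₹69,000 × 22% = ₹15,180
  ₹44,500 × 32% = ₹14,240
  → ₹30,220

₹30,220 > ₹13,455, so the standard income tax governs.

₹30,220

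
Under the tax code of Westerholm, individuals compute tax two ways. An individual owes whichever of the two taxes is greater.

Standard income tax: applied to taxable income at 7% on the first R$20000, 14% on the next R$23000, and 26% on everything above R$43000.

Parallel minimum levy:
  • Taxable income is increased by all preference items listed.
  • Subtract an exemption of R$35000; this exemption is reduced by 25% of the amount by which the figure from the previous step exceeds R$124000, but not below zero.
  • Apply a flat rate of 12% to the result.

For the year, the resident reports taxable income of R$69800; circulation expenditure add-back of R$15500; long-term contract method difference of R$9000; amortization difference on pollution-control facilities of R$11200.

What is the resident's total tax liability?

R$11588

Standard income tax:
  R$20000 × 7% = R$1400
  R$23000 × 14% = R$3220
  R$26800 × 26% = R$6968
  → R$11588

Parallel minimum levy:
  Adjusted income: R$69800 + R$15500 + R$9000 + R$11200 = R$105500
  Exemption: R$105500 ≤ R$124000, so full R$35000 applies
  Base: R$105500 − R$35000 = R$70500
  R$70500 × 12% = R$8460

R$11588 > R$8460, so the standard income tax governs.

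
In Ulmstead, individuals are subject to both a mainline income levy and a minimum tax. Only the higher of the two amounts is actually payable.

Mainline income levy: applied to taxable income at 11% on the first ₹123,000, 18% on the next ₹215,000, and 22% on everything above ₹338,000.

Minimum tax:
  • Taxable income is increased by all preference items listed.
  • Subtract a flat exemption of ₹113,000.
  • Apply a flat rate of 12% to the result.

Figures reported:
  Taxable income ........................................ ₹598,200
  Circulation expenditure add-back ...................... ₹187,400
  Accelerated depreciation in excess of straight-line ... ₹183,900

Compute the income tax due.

₹109,474

Mainline income levy:
  ₹123,000 × 11% = ₹13,530
  ₹215,000 × 18% = ₹38,700
  ₹260,200 × 22% = ₹57,244
  → ₹109,474

Minimum tax:
  Adjusted income: ₹598,200 + ₹187,400 + ₹183,900 = ₹969,500
  Less exemption ₹113,000 → base ₹856,500
  ₹856,500 × 12% = ₹102,780

₹109,474 > ₹102,780, so the mainline income levy governs.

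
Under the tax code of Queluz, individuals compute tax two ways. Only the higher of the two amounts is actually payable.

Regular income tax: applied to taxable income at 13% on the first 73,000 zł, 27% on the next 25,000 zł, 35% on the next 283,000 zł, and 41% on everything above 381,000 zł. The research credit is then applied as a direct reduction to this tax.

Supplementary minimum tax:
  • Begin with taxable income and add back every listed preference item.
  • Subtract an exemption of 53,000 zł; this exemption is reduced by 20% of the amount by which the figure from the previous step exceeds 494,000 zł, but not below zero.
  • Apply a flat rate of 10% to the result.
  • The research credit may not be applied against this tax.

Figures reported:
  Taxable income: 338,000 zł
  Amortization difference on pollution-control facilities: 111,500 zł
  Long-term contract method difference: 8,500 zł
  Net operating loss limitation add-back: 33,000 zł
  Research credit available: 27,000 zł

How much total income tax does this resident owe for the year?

73,240 zł

Supplementary minimum tax:
  Adjusted income: 338,000 zł + 111,500 zł + 8,500 zł + 33,000 zł = 491,000 zł
  Exemption: 491,000 zł ≤ 494,000 zł, so full 53,000 zł applies
  Base: 491,000 zł − 53,000 zł = 438,000 zł
  438,000 zł × 10% = 43,800 zł

Regular income tax:
  73,000 zł × 13% = 9,490 zł
  25,000 zł × 27% = 6,750 zł
  240,000 zł × 35% = 84,000 zł
  → 100,240 zł
  Less research credit 27,000 zł → 73,240 zł

73,240 zł > 43,800 zł, so the regular income tax governs.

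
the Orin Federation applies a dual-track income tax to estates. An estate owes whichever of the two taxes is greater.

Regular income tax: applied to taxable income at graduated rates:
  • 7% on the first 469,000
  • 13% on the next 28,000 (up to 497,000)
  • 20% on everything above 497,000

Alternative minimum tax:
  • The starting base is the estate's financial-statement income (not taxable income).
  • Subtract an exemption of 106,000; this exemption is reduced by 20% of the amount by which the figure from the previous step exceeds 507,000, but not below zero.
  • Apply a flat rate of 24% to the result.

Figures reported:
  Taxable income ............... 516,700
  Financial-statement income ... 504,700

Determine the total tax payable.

Regular income tax:
  469,000 × 7% = 32,830
  28,000 × 13% = 3,640
  19,700 × 20% = 3,940
  → 40,410

Alternative minimum tax:
  Base (financial-statement income): 504,700
  Exemption: 504,700 ≤ 507,000, so full 106,000 applies
  Base: 504,700 − 106,000 = 398,700
  398,700 × 24% = 95,688

95,688 > 40,410, so the alternative minimum tax is the binding amount.

95,688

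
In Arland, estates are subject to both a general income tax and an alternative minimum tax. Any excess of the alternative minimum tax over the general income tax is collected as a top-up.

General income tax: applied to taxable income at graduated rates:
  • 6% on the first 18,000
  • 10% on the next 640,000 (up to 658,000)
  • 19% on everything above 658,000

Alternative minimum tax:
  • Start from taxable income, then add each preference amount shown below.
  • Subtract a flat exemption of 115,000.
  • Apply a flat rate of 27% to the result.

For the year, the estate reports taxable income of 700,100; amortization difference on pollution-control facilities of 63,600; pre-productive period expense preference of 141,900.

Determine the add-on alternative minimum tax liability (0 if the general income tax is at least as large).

General income tax:
  18,000 × 6% = 1,080
  640,000 × 10% = 64,000
  42,100 × 19% = 7,999
  → 73,079

Alternative minimum tax:
  Adjusted income: 700,100 + 63,600 + 141,900 = 905,600
  Less exemption 115,000 → base 790,600
  790,600 × 27% = 213,462

Excess of alternative minimum tax over general income tax: 213,462 − 73,079 = 140,383.

140,383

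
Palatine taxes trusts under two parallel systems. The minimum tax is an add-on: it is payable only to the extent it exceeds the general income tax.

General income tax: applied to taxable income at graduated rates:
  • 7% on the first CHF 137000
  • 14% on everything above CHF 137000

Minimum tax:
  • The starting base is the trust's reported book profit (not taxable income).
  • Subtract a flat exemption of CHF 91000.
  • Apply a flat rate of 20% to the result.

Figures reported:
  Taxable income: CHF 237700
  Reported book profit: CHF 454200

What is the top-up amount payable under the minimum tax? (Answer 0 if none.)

Minimum tax:
  Base (reported book profit): CHF 454200
  Less exemption CHF 91000 → base CHF 363200
  CHF 363200 × 20% = CHF 72640

General income tax:
  CHF 137000 × 7% = CHF 9590
  CHF 100700 × 14% = CHF 14098
  → CHF 23688

Excess of minimum tax over general income tax: CHF 72640 − CHF 23688 = CHF 48952.

CHF 48952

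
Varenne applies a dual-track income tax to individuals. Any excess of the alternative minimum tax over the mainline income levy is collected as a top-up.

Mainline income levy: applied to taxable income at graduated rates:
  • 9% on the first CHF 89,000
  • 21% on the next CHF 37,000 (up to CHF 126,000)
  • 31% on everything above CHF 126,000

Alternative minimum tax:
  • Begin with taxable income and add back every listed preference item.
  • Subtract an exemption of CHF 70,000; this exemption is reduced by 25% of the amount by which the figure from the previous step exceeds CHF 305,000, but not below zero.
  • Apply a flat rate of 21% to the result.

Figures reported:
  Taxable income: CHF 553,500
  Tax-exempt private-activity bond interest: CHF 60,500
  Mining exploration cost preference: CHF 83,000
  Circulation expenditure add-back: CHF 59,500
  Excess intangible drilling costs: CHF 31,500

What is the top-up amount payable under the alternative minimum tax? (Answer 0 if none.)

Alternative minimum tax:
  Adjusted income: CHF 553,500 + CHF 60,500 + CHF 83,000 + CHF 59,500 + CHF 31,500 = CHF 788,000
  Exemption: 25% × (CHF 788,000 − CHF 305,000) = CHF 120,750 ≥ CHF 70,000, so the exemption is fully phased out
  Base: CHF 788,000 − CHF 0 = CHF 788,000
  CHF 788,000 × 21% = CHF 165,480

Mainline income levy:
  CHF 89,000 × 9% = CHF 8,010
  CHF 37,000 × 21% = CHF 7,770
  CHF 427,500 × 31% = CHF 132,525
  → CHF 148,305

Excess of alternative minimum tax over mainline income levy: CHF 165,480 − CHF 148,305 = CHF 17,175.

CHF 17,175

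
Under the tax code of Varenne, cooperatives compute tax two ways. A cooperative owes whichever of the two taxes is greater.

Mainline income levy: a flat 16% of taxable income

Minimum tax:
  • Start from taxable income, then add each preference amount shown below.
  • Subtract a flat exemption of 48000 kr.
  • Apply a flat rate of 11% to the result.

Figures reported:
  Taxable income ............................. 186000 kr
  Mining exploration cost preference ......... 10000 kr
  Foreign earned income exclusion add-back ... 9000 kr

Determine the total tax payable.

29760 kr

Mainline income levy:
  186000 kr × 16% = 29760 kr

Minimum tax:
  Adjusted income: 186000 kr + 10000 kr + 9000 kr = 205000 kr
  Less exemption 48000 kr → base 157000 kr
  157000 kr × 11% = 17270 kr

29760 kr > 17270 kr, so the mainline income levy governs.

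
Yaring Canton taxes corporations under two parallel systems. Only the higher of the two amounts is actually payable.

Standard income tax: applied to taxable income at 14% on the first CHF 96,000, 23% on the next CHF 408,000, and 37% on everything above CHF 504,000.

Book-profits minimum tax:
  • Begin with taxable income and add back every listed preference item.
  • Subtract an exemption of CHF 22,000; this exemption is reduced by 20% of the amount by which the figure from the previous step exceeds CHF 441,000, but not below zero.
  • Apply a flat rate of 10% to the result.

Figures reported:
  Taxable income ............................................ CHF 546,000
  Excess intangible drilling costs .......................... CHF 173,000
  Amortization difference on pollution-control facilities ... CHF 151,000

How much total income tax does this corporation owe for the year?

Standard income tax:
  CHF 96,000 × 14% = CHF 13,440
  CHF 408,000 × 23% = CHF 93,840
  CHF 42,000 × 37% = CHF 15,540
  → CHF 122,820

Book-profits minimum tax:
  Adjusted income: CHF 546,000 + CHF 173,000 + CHF 151,000 = CHF 870,000
  Exemption: 20% × (CHF 870,000 − CHF 441,000) = CHF 85,800 ≥ CHF 22,000, so the exemption is fully phased out
  Base: CHF 870,000 − CHF 0 = CHF 870,000
  CHF 870,000 × 10% = CHF 87,000

CHF 122,820 > CHF 87,000, so the standard income tax governs.

CHF 122,820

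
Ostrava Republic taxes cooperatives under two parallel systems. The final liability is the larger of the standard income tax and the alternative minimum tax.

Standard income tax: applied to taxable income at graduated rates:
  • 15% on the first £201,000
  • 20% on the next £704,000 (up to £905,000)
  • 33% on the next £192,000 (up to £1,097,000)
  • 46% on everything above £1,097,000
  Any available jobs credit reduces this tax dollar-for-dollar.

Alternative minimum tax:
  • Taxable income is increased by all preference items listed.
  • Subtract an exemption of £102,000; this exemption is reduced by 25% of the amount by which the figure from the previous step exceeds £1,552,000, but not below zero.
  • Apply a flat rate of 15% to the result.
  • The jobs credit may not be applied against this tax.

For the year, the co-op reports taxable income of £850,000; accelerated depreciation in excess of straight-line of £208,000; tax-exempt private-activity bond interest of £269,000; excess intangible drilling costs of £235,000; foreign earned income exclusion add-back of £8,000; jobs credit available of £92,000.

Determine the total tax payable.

Alternative minimum tax:
  Adjusted income: £850,000 + £208,000 + £269,000 + £235,000 + £8,000 = £1,570,000
  Exemption: £102,000 − 25% × (£1,570,000 − £1,552,000) = £102,000 − £4,500 = £97,500
  Base: £1,570,000 − £97,500 = £1,472,500
  £1,472,500 × 15% = £220,875

Standard income tax:
  £201,000 × 15% = £30,150
  £649,000 × 20% = £129,800
  → £159,950
  Less jobs credit £92,000 → £67,950

£220,875 > £67,950, so the alternative minimum tax is the binding amount.

£220,875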